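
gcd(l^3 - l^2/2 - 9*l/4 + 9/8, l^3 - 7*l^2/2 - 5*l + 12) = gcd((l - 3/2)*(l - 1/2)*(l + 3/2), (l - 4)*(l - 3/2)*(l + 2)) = l - 3/2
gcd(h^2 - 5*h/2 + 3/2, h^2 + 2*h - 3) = h - 1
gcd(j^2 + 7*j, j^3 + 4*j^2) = j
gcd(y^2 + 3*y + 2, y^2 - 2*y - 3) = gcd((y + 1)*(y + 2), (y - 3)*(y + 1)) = y + 1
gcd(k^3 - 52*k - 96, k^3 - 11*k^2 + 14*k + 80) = k^2 - 6*k - 16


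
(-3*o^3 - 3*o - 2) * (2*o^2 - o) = -6*o^5 + 3*o^4 - 6*o^3 - o^2 + 2*o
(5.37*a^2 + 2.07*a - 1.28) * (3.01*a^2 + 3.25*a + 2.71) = 16.1637*a^4 + 23.6832*a^3 + 17.4274*a^2 + 1.4497*a - 3.4688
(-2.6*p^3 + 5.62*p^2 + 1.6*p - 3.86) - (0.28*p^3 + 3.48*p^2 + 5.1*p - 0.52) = -2.88*p^3 + 2.14*p^2 - 3.5*p - 3.34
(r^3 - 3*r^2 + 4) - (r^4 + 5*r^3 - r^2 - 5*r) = -r^4 - 4*r^3 - 2*r^2 + 5*r + 4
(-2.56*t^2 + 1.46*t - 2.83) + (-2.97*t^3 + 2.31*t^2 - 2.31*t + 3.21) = -2.97*t^3 - 0.25*t^2 - 0.85*t + 0.38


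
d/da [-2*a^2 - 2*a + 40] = -4*a - 2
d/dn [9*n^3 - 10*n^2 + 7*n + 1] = 27*n^2 - 20*n + 7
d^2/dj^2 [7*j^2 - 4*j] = 14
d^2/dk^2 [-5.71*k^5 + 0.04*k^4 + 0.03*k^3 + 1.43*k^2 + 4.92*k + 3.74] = -114.2*k^3 + 0.48*k^2 + 0.18*k + 2.86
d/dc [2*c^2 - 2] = 4*c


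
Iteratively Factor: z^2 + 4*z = (z + 4)*(z)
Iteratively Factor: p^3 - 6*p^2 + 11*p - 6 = (p - 2)*(p^2 - 4*p + 3) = (p - 2)*(p - 1)*(p - 3)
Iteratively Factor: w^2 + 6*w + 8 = (w + 2)*(w + 4)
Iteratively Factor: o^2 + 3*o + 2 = (o + 1)*(o + 2)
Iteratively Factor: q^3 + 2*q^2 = (q + 2)*(q^2) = q*(q + 2)*(q)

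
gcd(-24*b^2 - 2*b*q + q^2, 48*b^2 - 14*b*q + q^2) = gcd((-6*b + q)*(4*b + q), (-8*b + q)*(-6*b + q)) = -6*b + q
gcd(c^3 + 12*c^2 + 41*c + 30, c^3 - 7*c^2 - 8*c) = c + 1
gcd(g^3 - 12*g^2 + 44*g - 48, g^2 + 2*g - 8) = g - 2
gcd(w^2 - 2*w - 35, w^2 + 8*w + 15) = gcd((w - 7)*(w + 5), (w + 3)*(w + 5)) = w + 5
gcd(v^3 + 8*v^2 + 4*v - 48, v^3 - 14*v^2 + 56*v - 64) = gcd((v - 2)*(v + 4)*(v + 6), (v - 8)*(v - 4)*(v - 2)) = v - 2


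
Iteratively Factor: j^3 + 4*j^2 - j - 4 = (j + 4)*(j^2 - 1) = (j - 1)*(j + 4)*(j + 1)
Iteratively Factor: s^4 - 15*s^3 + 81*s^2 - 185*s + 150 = (s - 5)*(s^3 - 10*s^2 + 31*s - 30) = (s - 5)*(s - 2)*(s^2 - 8*s + 15) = (s - 5)^2*(s - 2)*(s - 3)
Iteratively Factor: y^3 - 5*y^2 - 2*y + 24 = (y + 2)*(y^2 - 7*y + 12) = (y - 3)*(y + 2)*(y - 4)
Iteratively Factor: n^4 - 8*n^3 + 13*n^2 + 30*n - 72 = (n - 4)*(n^3 - 4*n^2 - 3*n + 18) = (n - 4)*(n - 3)*(n^2 - n - 6) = (n - 4)*(n - 3)*(n + 2)*(n - 3)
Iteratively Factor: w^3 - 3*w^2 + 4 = (w - 2)*(w^2 - w - 2) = (w - 2)^2*(w + 1)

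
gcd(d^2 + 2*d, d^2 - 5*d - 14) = d + 2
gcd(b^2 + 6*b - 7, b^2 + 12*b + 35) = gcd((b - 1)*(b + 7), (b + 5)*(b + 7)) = b + 7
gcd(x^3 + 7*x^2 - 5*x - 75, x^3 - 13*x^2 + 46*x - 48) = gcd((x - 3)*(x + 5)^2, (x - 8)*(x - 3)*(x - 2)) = x - 3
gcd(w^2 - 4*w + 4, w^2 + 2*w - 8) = w - 2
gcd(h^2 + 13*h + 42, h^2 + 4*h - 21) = h + 7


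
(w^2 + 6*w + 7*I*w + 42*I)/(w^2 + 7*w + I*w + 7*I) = (w^2 + w*(6 + 7*I) + 42*I)/(w^2 + w*(7 + I) + 7*I)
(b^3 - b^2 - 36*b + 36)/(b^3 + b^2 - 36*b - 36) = (b - 1)/(b + 1)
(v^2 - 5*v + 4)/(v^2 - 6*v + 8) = (v - 1)/(v - 2)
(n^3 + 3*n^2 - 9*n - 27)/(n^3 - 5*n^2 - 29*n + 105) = (n^2 + 6*n + 9)/(n^2 - 2*n - 35)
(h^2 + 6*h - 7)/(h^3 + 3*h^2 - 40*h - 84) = (h - 1)/(h^2 - 4*h - 12)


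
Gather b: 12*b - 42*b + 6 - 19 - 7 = -30*b - 20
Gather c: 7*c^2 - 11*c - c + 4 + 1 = 7*c^2 - 12*c + 5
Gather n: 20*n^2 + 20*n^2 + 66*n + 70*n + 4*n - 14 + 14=40*n^2 + 140*n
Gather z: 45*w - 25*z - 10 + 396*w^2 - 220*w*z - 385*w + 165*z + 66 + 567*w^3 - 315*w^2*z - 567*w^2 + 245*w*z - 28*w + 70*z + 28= 567*w^3 - 171*w^2 - 368*w + z*(-315*w^2 + 25*w + 210) + 84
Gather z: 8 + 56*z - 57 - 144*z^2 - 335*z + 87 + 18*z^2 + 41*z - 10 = -126*z^2 - 238*z + 28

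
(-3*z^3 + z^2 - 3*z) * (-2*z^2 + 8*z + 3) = 6*z^5 - 26*z^4 + 5*z^3 - 21*z^2 - 9*z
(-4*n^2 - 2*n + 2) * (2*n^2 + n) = -8*n^4 - 8*n^3 + 2*n^2 + 2*n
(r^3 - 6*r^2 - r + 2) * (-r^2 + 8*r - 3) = -r^5 + 14*r^4 - 50*r^3 + 8*r^2 + 19*r - 6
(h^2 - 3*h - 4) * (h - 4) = h^3 - 7*h^2 + 8*h + 16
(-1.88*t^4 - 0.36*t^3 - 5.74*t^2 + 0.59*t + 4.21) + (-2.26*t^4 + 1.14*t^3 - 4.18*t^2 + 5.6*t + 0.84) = -4.14*t^4 + 0.78*t^3 - 9.92*t^2 + 6.19*t + 5.05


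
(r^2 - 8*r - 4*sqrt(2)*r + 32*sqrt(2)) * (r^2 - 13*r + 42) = r^4 - 21*r^3 - 4*sqrt(2)*r^3 + 84*sqrt(2)*r^2 + 146*r^2 - 584*sqrt(2)*r - 336*r + 1344*sqrt(2)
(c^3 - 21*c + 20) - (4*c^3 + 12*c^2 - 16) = -3*c^3 - 12*c^2 - 21*c + 36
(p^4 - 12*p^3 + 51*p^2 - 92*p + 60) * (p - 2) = p^5 - 14*p^4 + 75*p^3 - 194*p^2 + 244*p - 120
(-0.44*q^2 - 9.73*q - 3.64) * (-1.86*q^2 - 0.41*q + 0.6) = 0.8184*q^4 + 18.2782*q^3 + 10.4957*q^2 - 4.3456*q - 2.184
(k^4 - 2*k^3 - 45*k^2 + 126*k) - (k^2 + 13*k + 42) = k^4 - 2*k^3 - 46*k^2 + 113*k - 42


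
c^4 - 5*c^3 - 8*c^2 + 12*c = c*(c - 6)*(c - 1)*(c + 2)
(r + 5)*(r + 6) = r^2 + 11*r + 30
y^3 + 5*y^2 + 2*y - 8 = (y - 1)*(y + 2)*(y + 4)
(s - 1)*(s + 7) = s^2 + 6*s - 7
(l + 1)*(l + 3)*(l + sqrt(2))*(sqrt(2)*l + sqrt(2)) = sqrt(2)*l^4 + 2*l^3 + 5*sqrt(2)*l^3 + 7*sqrt(2)*l^2 + 10*l^2 + 3*sqrt(2)*l + 14*l + 6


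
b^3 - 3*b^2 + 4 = (b - 2)^2*(b + 1)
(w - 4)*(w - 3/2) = w^2 - 11*w/2 + 6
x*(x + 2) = x^2 + 2*x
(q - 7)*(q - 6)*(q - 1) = q^3 - 14*q^2 + 55*q - 42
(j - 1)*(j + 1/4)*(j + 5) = j^3 + 17*j^2/4 - 4*j - 5/4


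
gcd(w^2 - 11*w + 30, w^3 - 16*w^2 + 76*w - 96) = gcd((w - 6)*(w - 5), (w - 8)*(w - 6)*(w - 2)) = w - 6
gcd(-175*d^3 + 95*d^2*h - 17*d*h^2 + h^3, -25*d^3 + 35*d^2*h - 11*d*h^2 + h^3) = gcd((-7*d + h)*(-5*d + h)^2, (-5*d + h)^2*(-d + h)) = 25*d^2 - 10*d*h + h^2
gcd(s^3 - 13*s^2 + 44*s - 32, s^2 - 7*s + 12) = s - 4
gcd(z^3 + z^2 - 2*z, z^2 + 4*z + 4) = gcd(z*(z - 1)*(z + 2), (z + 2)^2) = z + 2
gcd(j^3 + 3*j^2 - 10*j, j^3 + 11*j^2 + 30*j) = j^2 + 5*j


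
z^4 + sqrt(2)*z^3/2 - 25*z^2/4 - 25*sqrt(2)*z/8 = z*(z - 5/2)*(z + 5/2)*(z + sqrt(2)/2)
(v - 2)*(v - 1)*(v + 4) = v^3 + v^2 - 10*v + 8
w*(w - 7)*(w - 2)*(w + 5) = w^4 - 4*w^3 - 31*w^2 + 70*w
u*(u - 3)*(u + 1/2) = u^3 - 5*u^2/2 - 3*u/2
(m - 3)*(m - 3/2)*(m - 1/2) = m^3 - 5*m^2 + 27*m/4 - 9/4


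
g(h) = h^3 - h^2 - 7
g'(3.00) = 21.00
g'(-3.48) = 43.29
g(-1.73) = -15.17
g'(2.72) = 16.76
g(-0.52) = -7.41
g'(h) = 3*h^2 - 2*h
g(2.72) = 5.73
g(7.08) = 297.77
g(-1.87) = -17.04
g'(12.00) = 408.00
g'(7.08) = 136.22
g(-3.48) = -61.25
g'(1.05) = 1.21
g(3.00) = 11.00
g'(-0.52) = 1.85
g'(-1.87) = 14.23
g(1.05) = -6.94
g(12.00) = 1577.00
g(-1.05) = -9.26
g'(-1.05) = 5.41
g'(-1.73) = 12.44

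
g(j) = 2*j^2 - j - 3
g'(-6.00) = -25.00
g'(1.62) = 5.48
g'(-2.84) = -12.36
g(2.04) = 3.28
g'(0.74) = 1.96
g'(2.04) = 7.16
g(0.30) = -3.12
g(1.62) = 0.63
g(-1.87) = 5.86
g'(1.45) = 4.80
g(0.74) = -2.64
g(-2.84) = 15.97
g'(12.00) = 47.00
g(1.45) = -0.24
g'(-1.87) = -8.48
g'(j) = 4*j - 1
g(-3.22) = 20.96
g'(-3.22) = -13.88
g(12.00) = 273.00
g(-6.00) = 75.00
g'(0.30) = 0.20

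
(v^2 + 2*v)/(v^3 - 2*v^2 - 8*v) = 1/(v - 4)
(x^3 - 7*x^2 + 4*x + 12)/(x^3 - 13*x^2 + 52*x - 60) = (x + 1)/(x - 5)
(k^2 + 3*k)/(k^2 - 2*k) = (k + 3)/(k - 2)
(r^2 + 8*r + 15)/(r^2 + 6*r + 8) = (r^2 + 8*r + 15)/(r^2 + 6*r + 8)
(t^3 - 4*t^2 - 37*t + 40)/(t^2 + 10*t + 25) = (t^2 - 9*t + 8)/(t + 5)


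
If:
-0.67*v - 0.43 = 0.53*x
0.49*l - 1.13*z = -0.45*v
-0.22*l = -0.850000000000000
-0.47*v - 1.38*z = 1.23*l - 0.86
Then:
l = 3.86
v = -6.09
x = 6.88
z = -0.75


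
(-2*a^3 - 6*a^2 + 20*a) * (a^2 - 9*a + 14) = -2*a^5 + 12*a^4 + 46*a^3 - 264*a^2 + 280*a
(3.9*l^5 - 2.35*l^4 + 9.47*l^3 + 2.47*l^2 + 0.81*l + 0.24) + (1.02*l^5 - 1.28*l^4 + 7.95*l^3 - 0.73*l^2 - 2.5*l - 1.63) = 4.92*l^5 - 3.63*l^4 + 17.42*l^3 + 1.74*l^2 - 1.69*l - 1.39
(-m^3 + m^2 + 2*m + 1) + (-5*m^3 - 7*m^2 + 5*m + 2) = -6*m^3 - 6*m^2 + 7*m + 3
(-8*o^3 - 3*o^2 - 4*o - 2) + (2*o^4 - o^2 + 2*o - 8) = 2*o^4 - 8*o^3 - 4*o^2 - 2*o - 10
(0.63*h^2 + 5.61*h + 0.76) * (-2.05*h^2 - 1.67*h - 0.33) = -1.2915*h^4 - 12.5526*h^3 - 11.1346*h^2 - 3.1205*h - 0.2508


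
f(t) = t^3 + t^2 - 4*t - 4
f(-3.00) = -10.00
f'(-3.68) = 29.27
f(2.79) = 14.34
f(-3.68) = -25.57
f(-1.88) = 0.41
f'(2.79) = 24.93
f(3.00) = 20.00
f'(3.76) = 45.93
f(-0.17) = -3.30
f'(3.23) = 33.76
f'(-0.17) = -4.25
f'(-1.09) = -2.62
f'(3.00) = 29.00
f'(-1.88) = 2.84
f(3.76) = 48.25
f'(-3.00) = 17.00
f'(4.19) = 57.05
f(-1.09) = 0.25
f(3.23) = 27.21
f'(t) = 3*t^2 + 2*t - 4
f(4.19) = 70.36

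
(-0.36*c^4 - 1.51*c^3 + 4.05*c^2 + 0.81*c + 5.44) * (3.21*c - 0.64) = -1.1556*c^5 - 4.6167*c^4 + 13.9669*c^3 + 0.00810000000000022*c^2 + 16.944*c - 3.4816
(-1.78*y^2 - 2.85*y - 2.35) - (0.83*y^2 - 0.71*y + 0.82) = -2.61*y^2 - 2.14*y - 3.17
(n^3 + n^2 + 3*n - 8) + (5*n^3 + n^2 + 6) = 6*n^3 + 2*n^2 + 3*n - 2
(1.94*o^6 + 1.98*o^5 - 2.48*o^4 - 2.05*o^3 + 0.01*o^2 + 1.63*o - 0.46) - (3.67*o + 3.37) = 1.94*o^6 + 1.98*o^5 - 2.48*o^4 - 2.05*o^3 + 0.01*o^2 - 2.04*o - 3.83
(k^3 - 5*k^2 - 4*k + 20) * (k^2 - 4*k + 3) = k^5 - 9*k^4 + 19*k^3 + 21*k^2 - 92*k + 60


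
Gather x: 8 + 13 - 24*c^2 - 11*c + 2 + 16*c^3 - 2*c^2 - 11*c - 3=16*c^3 - 26*c^2 - 22*c + 20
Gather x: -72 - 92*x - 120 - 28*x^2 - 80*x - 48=-28*x^2 - 172*x - 240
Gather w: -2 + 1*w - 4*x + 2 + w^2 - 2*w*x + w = w^2 + w*(2 - 2*x) - 4*x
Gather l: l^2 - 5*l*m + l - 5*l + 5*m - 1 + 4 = l^2 + l*(-5*m - 4) + 5*m + 3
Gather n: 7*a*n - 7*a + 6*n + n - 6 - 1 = -7*a + n*(7*a + 7) - 7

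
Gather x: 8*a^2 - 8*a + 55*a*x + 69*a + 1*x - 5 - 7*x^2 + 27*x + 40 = 8*a^2 + 61*a - 7*x^2 + x*(55*a + 28) + 35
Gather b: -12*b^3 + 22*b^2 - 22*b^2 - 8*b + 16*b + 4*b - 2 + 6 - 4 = -12*b^3 + 12*b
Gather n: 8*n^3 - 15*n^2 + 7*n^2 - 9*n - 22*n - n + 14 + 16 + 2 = 8*n^3 - 8*n^2 - 32*n + 32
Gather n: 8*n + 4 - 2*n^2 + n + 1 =-2*n^2 + 9*n + 5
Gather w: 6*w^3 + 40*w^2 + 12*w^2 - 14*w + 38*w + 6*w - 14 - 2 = 6*w^3 + 52*w^2 + 30*w - 16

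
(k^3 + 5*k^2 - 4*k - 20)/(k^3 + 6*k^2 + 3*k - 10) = (k - 2)/(k - 1)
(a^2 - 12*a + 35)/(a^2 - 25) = (a - 7)/(a + 5)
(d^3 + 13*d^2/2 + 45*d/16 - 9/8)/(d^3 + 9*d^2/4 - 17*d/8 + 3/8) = (4*d^2 + 27*d + 18)/(2*(2*d^2 + 5*d - 3))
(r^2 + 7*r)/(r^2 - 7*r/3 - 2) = 3*r*(r + 7)/(3*r^2 - 7*r - 6)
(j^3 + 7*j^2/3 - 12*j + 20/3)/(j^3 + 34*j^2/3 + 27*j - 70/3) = (j - 2)/(j + 7)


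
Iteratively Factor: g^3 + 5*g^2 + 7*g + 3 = (g + 3)*(g^2 + 2*g + 1) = (g + 1)*(g + 3)*(g + 1)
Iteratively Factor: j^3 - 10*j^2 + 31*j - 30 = (j - 5)*(j^2 - 5*j + 6) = (j - 5)*(j - 3)*(j - 2)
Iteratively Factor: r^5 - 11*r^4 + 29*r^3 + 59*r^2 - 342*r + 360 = (r + 3)*(r^4 - 14*r^3 + 71*r^2 - 154*r + 120) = (r - 5)*(r + 3)*(r^3 - 9*r^2 + 26*r - 24) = (r - 5)*(r - 4)*(r + 3)*(r^2 - 5*r + 6) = (r - 5)*(r - 4)*(r - 2)*(r + 3)*(r - 3)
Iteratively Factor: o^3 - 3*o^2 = (o)*(o^2 - 3*o) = o*(o - 3)*(o)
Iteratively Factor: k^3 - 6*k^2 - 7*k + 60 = (k + 3)*(k^2 - 9*k + 20) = (k - 4)*(k + 3)*(k - 5)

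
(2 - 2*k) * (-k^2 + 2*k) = 2*k^3 - 6*k^2 + 4*k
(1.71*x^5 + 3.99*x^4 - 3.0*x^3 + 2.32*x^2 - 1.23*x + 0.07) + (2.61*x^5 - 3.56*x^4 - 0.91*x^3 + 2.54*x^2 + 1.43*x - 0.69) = 4.32*x^5 + 0.43*x^4 - 3.91*x^3 + 4.86*x^2 + 0.2*x - 0.62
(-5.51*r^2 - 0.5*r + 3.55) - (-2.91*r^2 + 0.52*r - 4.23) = -2.6*r^2 - 1.02*r + 7.78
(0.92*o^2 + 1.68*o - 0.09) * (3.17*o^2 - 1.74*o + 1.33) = 2.9164*o^4 + 3.7248*o^3 - 1.9849*o^2 + 2.391*o - 0.1197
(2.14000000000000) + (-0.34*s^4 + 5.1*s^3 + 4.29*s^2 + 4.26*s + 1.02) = -0.34*s^4 + 5.1*s^3 + 4.29*s^2 + 4.26*s + 3.16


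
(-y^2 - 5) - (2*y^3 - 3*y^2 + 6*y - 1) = -2*y^3 + 2*y^2 - 6*y - 4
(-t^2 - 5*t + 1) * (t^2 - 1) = -t^4 - 5*t^3 + 2*t^2 + 5*t - 1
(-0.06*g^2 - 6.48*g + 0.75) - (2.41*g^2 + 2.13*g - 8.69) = -2.47*g^2 - 8.61*g + 9.44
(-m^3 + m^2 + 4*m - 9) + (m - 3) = -m^3 + m^2 + 5*m - 12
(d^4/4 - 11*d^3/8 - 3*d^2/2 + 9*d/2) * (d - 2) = d^5/4 - 15*d^4/8 + 5*d^3/4 + 15*d^2/2 - 9*d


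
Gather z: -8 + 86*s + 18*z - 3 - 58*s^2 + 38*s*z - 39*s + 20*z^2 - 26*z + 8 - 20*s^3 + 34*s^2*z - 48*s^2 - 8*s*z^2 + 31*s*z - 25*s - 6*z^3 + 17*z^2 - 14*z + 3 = -20*s^3 - 106*s^2 + 22*s - 6*z^3 + z^2*(37 - 8*s) + z*(34*s^2 + 69*s - 22)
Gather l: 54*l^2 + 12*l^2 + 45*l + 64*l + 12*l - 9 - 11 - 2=66*l^2 + 121*l - 22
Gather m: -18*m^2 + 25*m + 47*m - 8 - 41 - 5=-18*m^2 + 72*m - 54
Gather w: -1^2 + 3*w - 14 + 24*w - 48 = 27*w - 63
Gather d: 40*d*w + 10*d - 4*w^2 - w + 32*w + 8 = d*(40*w + 10) - 4*w^2 + 31*w + 8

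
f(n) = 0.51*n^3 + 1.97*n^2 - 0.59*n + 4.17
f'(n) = 1.53*n^2 + 3.94*n - 0.59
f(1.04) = 6.26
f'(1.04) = 5.16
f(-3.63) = 7.88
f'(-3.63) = 5.27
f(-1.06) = 6.40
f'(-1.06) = -3.05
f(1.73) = 11.69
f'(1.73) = 10.81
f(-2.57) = 10.04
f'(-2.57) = -0.61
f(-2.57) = 10.04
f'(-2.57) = -0.61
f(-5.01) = -7.56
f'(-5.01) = 18.07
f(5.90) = 174.01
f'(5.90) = 75.92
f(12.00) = 1162.05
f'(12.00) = 267.01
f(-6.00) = -31.53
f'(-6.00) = 30.85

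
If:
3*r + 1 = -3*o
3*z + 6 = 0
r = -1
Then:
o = 2/3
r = -1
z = -2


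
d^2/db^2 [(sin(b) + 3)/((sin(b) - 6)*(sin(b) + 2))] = (-sin(b)^5 - 16*sin(b)^4 - 34*sin(b)^3 - 126*sin(b)^2 + 72)/((sin(b) - 6)^3*(sin(b) + 2)^3)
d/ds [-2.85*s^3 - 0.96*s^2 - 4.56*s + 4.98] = -8.55*s^2 - 1.92*s - 4.56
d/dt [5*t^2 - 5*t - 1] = 10*t - 5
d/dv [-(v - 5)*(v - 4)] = 9 - 2*v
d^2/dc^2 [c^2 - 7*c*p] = 2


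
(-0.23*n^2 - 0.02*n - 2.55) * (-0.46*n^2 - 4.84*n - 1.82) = 0.1058*n^4 + 1.1224*n^3 + 1.6884*n^2 + 12.3784*n + 4.641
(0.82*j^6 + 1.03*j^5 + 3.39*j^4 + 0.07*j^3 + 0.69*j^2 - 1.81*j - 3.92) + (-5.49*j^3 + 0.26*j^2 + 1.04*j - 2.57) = 0.82*j^6 + 1.03*j^5 + 3.39*j^4 - 5.42*j^3 + 0.95*j^2 - 0.77*j - 6.49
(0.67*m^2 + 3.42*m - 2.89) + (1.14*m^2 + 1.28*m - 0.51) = 1.81*m^2 + 4.7*m - 3.4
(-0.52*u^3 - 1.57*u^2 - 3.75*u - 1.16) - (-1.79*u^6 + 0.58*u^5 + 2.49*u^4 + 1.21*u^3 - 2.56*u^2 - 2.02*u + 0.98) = 1.79*u^6 - 0.58*u^5 - 2.49*u^4 - 1.73*u^3 + 0.99*u^2 - 1.73*u - 2.14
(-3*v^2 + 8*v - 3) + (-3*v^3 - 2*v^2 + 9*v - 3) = -3*v^3 - 5*v^2 + 17*v - 6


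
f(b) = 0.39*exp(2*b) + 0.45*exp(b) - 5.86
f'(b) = 0.78*exp(2*b) + 0.45*exp(b)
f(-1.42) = -5.73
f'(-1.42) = 0.15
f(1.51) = 4.17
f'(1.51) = 18.02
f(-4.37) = -5.85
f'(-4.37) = 0.01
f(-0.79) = -5.58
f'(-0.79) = 0.36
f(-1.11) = -5.67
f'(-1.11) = 0.23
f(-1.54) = -5.75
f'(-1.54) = 0.13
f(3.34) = 317.40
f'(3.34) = 633.83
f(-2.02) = -5.79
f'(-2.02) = 0.07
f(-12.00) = -5.86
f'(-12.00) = 0.00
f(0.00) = -5.02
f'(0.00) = 1.23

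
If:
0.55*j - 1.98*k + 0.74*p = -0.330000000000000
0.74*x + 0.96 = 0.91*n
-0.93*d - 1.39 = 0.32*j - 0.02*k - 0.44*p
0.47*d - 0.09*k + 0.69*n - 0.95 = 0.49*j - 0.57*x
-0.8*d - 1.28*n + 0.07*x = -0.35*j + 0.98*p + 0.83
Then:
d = -0.544643910643381*x - 1.61985776660461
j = 1.69537491962178*x - 1.83688920887833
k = 0.493139472020464*x - 0.926059444907719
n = 0.813186813186813*x + 1.05494505494505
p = 0.0594053362277607*x - 1.55852518383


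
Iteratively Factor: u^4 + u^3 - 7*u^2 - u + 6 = (u + 3)*(u^3 - 2*u^2 - u + 2) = (u + 1)*(u + 3)*(u^2 - 3*u + 2) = (u - 1)*(u + 1)*(u + 3)*(u - 2)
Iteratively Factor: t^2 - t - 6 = (t + 2)*(t - 3)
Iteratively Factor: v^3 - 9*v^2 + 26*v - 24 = (v - 3)*(v^2 - 6*v + 8) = (v - 4)*(v - 3)*(v - 2)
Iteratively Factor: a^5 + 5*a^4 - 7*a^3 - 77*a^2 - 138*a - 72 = (a + 3)*(a^4 + 2*a^3 - 13*a^2 - 38*a - 24) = (a + 1)*(a + 3)*(a^3 + a^2 - 14*a - 24) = (a + 1)*(a + 3)^2*(a^2 - 2*a - 8) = (a - 4)*(a + 1)*(a + 3)^2*(a + 2)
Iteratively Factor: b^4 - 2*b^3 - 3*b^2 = (b)*(b^3 - 2*b^2 - 3*b) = b*(b + 1)*(b^2 - 3*b) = b*(b - 3)*(b + 1)*(b)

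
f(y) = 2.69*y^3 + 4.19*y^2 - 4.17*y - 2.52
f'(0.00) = -4.17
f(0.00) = -2.52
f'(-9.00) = 574.08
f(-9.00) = -1586.61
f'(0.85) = 8.78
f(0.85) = -1.39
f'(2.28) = 56.89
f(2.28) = 41.64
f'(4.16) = 170.35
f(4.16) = 246.30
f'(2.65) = 74.71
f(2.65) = 65.91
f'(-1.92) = 9.49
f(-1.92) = 1.89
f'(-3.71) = 75.82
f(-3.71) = -66.74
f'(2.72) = 78.33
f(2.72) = 71.27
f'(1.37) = 22.46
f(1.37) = 6.55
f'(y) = 8.07*y^2 + 8.38*y - 4.17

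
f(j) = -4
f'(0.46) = 0.00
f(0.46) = -4.00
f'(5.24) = 0.00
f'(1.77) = 0.00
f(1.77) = -4.00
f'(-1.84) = 0.00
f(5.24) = -4.00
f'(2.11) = 0.00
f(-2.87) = -4.00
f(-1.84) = -4.00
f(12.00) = -4.00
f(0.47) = -4.00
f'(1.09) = 0.00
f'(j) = 0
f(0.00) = -4.00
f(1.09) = -4.00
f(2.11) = -4.00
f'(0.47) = 0.00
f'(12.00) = 0.00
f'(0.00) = 0.00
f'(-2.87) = 0.00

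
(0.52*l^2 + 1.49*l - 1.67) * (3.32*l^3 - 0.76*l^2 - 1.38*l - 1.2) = 1.7264*l^5 + 4.5516*l^4 - 7.3944*l^3 - 1.411*l^2 + 0.5166*l + 2.004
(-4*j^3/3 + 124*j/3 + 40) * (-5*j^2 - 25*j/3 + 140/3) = 20*j^5/3 + 100*j^4/9 - 2420*j^3/9 - 4900*j^2/9 + 14360*j/9 + 5600/3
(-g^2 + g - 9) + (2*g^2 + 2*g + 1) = g^2 + 3*g - 8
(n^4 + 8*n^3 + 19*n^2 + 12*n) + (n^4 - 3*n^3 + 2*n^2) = 2*n^4 + 5*n^3 + 21*n^2 + 12*n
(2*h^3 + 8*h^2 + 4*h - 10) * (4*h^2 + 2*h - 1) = 8*h^5 + 36*h^4 + 30*h^3 - 40*h^2 - 24*h + 10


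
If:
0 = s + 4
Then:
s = -4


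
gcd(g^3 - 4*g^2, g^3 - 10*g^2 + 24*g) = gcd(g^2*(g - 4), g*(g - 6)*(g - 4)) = g^2 - 4*g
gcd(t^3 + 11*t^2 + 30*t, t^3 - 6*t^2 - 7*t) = t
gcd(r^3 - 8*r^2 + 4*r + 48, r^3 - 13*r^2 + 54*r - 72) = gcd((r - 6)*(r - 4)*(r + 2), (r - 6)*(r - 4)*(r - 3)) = r^2 - 10*r + 24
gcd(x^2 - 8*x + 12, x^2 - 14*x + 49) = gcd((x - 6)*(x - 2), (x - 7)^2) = 1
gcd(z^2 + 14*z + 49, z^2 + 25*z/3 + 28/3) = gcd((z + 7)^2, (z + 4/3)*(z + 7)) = z + 7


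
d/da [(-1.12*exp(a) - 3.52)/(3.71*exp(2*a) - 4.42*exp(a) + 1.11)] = (4.1552*exp(2*a) + 26.1184*exp(a) - 16.8016)*exp(a)/(13.7641*exp(4*a) - 32.7964*exp(3*a) + 27.7726*exp(2*a) - 9.8124*exp(a) + 1.2321)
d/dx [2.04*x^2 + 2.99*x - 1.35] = 4.08*x + 2.99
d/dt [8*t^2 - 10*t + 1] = 16*t - 10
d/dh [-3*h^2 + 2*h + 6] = 2 - 6*h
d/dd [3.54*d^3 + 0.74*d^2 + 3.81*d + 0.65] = 10.62*d^2 + 1.48*d + 3.81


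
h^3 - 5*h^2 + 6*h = h*(h - 3)*(h - 2)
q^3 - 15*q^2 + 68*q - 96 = (q - 8)*(q - 4)*(q - 3)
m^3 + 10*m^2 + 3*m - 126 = (m - 3)*(m + 6)*(m + 7)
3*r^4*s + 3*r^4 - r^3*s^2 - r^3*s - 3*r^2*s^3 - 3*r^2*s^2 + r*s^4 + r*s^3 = (-3*r + s)*(-r + s)*(r + s)*(r*s + r)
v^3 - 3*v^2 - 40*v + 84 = (v - 7)*(v - 2)*(v + 6)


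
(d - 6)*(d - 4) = d^2 - 10*d + 24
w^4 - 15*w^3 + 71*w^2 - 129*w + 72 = (w - 8)*(w - 3)^2*(w - 1)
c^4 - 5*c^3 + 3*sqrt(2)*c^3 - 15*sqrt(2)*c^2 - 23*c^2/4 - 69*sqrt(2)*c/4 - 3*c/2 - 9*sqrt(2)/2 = (c - 6)*(c + 1/2)^2*(c + 3*sqrt(2))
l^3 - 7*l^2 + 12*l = l*(l - 4)*(l - 3)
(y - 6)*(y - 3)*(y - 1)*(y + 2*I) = y^4 - 10*y^3 + 2*I*y^3 + 27*y^2 - 20*I*y^2 - 18*y + 54*I*y - 36*I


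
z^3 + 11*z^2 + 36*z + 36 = (z + 2)*(z + 3)*(z + 6)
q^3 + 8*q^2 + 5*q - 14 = (q - 1)*(q + 2)*(q + 7)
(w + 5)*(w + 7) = w^2 + 12*w + 35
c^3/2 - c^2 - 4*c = c*(c/2 + 1)*(c - 4)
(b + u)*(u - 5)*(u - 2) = b*u^2 - 7*b*u + 10*b + u^3 - 7*u^2 + 10*u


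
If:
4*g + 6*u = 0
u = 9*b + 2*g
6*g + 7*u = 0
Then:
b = 0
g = 0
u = 0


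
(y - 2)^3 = y^3 - 6*y^2 + 12*y - 8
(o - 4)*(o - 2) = o^2 - 6*o + 8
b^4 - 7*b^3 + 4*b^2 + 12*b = b*(b - 6)*(b - 2)*(b + 1)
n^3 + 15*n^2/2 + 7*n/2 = n*(n + 1/2)*(n + 7)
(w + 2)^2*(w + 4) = w^3 + 8*w^2 + 20*w + 16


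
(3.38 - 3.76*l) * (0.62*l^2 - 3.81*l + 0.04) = -2.3312*l^3 + 16.4212*l^2 - 13.0282*l + 0.1352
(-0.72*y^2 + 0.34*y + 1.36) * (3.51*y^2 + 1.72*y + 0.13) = -2.5272*y^4 - 0.0449999999999999*y^3 + 5.2648*y^2 + 2.3834*y + 0.1768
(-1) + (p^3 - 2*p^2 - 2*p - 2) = p^3 - 2*p^2 - 2*p - 3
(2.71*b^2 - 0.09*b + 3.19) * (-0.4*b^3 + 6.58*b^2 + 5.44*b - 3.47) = -1.084*b^5 + 17.8678*b^4 + 12.8742*b^3 + 11.0969*b^2 + 17.6659*b - 11.0693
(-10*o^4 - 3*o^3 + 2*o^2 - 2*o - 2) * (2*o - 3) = -20*o^5 + 24*o^4 + 13*o^3 - 10*o^2 + 2*o + 6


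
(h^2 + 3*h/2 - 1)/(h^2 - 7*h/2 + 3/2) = (h + 2)/(h - 3)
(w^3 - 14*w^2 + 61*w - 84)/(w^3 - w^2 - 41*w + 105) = (w^2 - 11*w + 28)/(w^2 + 2*w - 35)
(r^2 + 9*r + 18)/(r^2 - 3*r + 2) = (r^2 + 9*r + 18)/(r^2 - 3*r + 2)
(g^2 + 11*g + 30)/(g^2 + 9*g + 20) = (g + 6)/(g + 4)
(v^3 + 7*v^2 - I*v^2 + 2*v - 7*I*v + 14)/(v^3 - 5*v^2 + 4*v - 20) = (v^2 + v*(7 + I) + 7*I)/(v^2 + v*(-5 + 2*I) - 10*I)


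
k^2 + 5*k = k*(k + 5)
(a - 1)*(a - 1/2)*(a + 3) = a^3 + 3*a^2/2 - 4*a + 3/2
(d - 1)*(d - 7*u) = d^2 - 7*d*u - d + 7*u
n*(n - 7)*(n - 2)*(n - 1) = n^4 - 10*n^3 + 23*n^2 - 14*n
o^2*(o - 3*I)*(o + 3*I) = o^4 + 9*o^2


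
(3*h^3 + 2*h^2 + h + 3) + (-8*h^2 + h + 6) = 3*h^3 - 6*h^2 + 2*h + 9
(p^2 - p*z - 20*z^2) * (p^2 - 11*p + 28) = p^4 - p^3*z - 11*p^3 - 20*p^2*z^2 + 11*p^2*z + 28*p^2 + 220*p*z^2 - 28*p*z - 560*z^2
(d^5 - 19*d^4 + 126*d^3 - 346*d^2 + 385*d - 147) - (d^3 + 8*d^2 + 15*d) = d^5 - 19*d^4 + 125*d^3 - 354*d^2 + 370*d - 147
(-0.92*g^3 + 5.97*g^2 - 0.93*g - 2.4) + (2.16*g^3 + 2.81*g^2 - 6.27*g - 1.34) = 1.24*g^3 + 8.78*g^2 - 7.2*g - 3.74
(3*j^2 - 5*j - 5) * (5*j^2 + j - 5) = 15*j^4 - 22*j^3 - 45*j^2 + 20*j + 25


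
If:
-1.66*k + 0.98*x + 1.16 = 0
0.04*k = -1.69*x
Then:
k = 0.69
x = -0.02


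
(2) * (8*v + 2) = 16*v + 4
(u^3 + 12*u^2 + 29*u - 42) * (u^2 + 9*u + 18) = u^5 + 21*u^4 + 155*u^3 + 435*u^2 + 144*u - 756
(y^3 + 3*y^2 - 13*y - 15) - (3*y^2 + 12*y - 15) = y^3 - 25*y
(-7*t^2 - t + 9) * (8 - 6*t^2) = 42*t^4 + 6*t^3 - 110*t^2 - 8*t + 72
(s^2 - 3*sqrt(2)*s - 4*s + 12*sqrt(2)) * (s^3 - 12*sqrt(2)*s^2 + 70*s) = s^5 - 15*sqrt(2)*s^4 - 4*s^4 + 60*sqrt(2)*s^3 + 142*s^3 - 568*s^2 - 210*sqrt(2)*s^2 + 840*sqrt(2)*s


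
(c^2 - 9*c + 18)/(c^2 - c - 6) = (c - 6)/(c + 2)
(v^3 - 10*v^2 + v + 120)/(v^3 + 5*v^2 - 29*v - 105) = (v - 8)/(v + 7)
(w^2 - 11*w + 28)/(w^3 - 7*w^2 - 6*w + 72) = (w - 7)/(w^2 - 3*w - 18)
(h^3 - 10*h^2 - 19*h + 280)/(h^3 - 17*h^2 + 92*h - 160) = (h^2 - 2*h - 35)/(h^2 - 9*h + 20)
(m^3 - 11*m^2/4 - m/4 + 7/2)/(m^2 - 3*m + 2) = (4*m^2 - 3*m - 7)/(4*(m - 1))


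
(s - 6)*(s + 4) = s^2 - 2*s - 24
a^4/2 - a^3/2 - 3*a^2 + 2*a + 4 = (a/2 + 1)*(a - 2)^2*(a + 1)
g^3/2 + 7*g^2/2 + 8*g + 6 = (g/2 + 1)*(g + 2)*(g + 3)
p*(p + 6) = p^2 + 6*p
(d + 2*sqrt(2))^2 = d^2 + 4*sqrt(2)*d + 8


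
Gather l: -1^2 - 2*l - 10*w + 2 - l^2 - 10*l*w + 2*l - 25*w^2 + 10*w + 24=-l^2 - 10*l*w - 25*w^2 + 25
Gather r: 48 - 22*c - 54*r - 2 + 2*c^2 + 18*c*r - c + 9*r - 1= 2*c^2 - 23*c + r*(18*c - 45) + 45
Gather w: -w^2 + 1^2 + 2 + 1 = 4 - w^2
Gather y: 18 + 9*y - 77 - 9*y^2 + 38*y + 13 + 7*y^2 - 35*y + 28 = -2*y^2 + 12*y - 18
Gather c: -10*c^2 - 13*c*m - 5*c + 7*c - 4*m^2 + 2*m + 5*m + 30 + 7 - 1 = -10*c^2 + c*(2 - 13*m) - 4*m^2 + 7*m + 36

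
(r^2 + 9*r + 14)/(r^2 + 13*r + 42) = (r + 2)/(r + 6)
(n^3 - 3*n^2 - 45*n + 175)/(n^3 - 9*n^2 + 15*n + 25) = (n + 7)/(n + 1)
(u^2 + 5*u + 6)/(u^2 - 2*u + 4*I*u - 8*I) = (u^2 + 5*u + 6)/(u^2 + u*(-2 + 4*I) - 8*I)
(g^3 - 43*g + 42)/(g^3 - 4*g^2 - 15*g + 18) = (g + 7)/(g + 3)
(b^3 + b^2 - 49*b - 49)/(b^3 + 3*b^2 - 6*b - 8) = (b^2 - 49)/(b^2 + 2*b - 8)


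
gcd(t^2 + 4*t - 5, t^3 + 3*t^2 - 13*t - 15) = t + 5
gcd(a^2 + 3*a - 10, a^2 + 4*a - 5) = a + 5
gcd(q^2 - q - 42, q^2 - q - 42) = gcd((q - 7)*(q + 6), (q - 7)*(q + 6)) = q^2 - q - 42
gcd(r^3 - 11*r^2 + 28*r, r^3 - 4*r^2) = r^2 - 4*r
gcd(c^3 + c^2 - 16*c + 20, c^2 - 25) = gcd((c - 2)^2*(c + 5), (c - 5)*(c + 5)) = c + 5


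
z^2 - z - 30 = (z - 6)*(z + 5)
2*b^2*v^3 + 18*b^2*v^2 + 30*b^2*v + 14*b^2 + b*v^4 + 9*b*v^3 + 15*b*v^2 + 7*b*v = (2*b + v)*(v + 1)*(v + 7)*(b*v + b)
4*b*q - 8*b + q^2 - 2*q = (4*b + q)*(q - 2)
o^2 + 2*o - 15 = (o - 3)*(o + 5)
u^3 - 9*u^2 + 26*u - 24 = (u - 4)*(u - 3)*(u - 2)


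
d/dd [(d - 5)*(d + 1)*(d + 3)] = 3*d^2 - 2*d - 17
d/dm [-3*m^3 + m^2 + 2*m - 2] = -9*m^2 + 2*m + 2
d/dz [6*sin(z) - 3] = 6*cos(z)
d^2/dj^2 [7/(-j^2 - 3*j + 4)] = 14*(j^2 + 3*j - (2*j + 3)^2 - 4)/(j^2 + 3*j - 4)^3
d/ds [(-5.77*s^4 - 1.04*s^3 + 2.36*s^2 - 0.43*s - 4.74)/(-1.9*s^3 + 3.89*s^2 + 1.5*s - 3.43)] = (10.963*s^6 - 44.8906*s^5 - 25.5266*s^4 + 74.4104*s^3 - 11.1037*s^2 + 20.6876*s + 8.5849)/(3.61*s^6 - 14.782*s^5 + 9.4321*s^4 + 24.704*s^3 - 24.4354*s^2 - 10.29*s + 11.7649)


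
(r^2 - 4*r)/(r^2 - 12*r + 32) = r/(r - 8)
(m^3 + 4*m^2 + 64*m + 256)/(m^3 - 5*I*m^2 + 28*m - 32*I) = (m^2 + m*(4 + 8*I) + 32*I)/(m^2 + 3*I*m + 4)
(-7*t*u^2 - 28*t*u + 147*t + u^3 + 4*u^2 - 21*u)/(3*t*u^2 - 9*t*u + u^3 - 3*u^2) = (-7*t*u - 49*t + u^2 + 7*u)/(u*(3*t + u))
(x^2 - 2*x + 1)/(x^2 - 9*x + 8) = (x - 1)/(x - 8)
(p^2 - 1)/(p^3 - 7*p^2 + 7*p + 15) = (p - 1)/(p^2 - 8*p + 15)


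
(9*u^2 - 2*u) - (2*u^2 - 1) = 7*u^2 - 2*u + 1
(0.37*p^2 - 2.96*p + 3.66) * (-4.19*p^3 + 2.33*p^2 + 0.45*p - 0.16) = -1.5503*p^5 + 13.2645*p^4 - 22.0657*p^3 + 7.1366*p^2 + 2.1206*p - 0.5856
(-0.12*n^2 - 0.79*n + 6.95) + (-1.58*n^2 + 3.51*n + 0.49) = -1.7*n^2 + 2.72*n + 7.44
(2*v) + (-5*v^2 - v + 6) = -5*v^2 + v + 6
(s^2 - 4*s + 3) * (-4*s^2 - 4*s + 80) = -4*s^4 + 12*s^3 + 84*s^2 - 332*s + 240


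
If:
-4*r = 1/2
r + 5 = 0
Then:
No Solution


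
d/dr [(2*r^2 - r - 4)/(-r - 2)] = 2*(-r^2 - 4*r - 1)/(r^2 + 4*r + 4)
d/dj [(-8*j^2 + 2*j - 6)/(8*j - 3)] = 2*(-32*j^2 + 24*j + 21)/(64*j^2 - 48*j + 9)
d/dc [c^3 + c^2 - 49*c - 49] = 3*c^2 + 2*c - 49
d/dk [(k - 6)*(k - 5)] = 2*k - 11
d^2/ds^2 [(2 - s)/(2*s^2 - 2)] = (4*s^2*(2 - s) + (3*s - 2)*(s^2 - 1))/(s^2 - 1)^3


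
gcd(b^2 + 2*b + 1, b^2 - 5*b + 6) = 1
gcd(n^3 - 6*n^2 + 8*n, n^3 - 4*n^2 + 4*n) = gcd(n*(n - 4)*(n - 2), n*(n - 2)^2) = n^2 - 2*n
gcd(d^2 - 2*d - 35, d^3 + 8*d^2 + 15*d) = d + 5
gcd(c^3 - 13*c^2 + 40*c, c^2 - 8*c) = c^2 - 8*c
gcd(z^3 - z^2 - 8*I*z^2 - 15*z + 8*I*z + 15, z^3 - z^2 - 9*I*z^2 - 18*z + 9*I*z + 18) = z^2 + z*(-1 - 3*I) + 3*I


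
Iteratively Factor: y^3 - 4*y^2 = (y - 4)*(y^2) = y*(y - 4)*(y)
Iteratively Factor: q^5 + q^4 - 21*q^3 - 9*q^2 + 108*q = (q - 3)*(q^4 + 4*q^3 - 9*q^2 - 36*q) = (q - 3)^2*(q^3 + 7*q^2 + 12*q) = q*(q - 3)^2*(q^2 + 7*q + 12) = q*(q - 3)^2*(q + 3)*(q + 4)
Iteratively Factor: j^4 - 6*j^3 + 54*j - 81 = (j + 3)*(j^3 - 9*j^2 + 27*j - 27) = (j - 3)*(j + 3)*(j^2 - 6*j + 9) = (j - 3)^2*(j + 3)*(j - 3)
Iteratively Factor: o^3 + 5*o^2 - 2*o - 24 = (o - 2)*(o^2 + 7*o + 12) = (o - 2)*(o + 4)*(o + 3)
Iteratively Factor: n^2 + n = (n)*(n + 1)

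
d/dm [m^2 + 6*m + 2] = 2*m + 6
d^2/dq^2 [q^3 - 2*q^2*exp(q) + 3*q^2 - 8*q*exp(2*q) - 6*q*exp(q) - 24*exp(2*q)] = -2*q^2*exp(q) - 32*q*exp(2*q) - 14*q*exp(q) + 6*q - 128*exp(2*q) - 16*exp(q) + 6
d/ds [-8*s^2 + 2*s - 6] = 2 - 16*s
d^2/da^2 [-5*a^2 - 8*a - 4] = -10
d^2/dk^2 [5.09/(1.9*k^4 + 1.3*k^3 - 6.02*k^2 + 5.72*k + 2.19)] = ((-116.052*k^2 - 39.702*k + 61.2836)*(1.9*k^4 + 1.3*k^3 - 6.02*k^2 + 5.72*k + 2.19) + 5.09*(7.6*k^3 + 3.9*k^2 - 12.04*k + 5.72)*(15.2*k^3 + 7.8*k^2 - 24.08*k + 11.44))/(1.9*k^4 + 1.3*k^3 - 6.02*k^2 + 5.72*k + 2.19)^3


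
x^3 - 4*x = x*(x - 2)*(x + 2)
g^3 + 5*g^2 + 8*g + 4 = (g + 1)*(g + 2)^2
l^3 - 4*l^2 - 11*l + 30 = (l - 5)*(l - 2)*(l + 3)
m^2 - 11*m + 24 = (m - 8)*(m - 3)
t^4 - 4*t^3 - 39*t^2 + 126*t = t*(t - 7)*(t - 3)*(t + 6)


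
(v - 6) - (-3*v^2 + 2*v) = 3*v^2 - v - 6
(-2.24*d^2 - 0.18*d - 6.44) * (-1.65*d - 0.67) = 3.696*d^3 + 1.7978*d^2 + 10.7466*d + 4.3148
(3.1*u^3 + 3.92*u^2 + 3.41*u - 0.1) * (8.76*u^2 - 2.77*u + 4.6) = 27.156*u^5 + 25.7522*u^4 + 33.2732*u^3 + 7.7103*u^2 + 15.963*u - 0.46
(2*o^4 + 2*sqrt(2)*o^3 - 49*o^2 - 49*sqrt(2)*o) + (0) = 2*o^4 + 2*sqrt(2)*o^3 - 49*o^2 - 49*sqrt(2)*o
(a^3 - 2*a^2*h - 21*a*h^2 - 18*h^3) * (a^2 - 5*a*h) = a^5 - 7*a^4*h - 11*a^3*h^2 + 87*a^2*h^3 + 90*a*h^4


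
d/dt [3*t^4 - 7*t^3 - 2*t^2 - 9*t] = 12*t^3 - 21*t^2 - 4*t - 9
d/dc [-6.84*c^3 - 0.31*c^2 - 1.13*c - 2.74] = -20.52*c^2 - 0.62*c - 1.13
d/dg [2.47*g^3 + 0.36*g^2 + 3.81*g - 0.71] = 7.41*g^2 + 0.72*g + 3.81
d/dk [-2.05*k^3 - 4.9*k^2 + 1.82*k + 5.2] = -6.15*k^2 - 9.8*k + 1.82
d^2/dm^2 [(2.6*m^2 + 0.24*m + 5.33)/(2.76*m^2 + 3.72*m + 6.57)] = (-49.7329919999999*m^3 - 39.267072*m^2 + 302.233248*m + 166.94352)/(21.024576*m^6 + 85.012416*m^5 + 264.724848*m^4 + 456.211872*m^3 + 630.160236*m^2 + 481.720284*m + 283.593393)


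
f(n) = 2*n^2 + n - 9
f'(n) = 4*n + 1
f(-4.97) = 35.43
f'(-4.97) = -18.88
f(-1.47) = -6.15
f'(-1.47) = -4.88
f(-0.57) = -8.92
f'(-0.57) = -1.28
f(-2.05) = -2.64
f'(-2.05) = -7.20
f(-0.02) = -9.02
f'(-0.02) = 0.92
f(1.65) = -1.90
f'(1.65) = 7.60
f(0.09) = -8.89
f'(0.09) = 1.36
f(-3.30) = 9.48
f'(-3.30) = -12.20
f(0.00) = -9.00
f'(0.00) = 1.00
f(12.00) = 291.00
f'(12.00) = 49.00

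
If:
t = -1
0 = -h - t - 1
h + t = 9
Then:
No Solution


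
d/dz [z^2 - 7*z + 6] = 2*z - 7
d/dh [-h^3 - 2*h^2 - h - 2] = -3*h^2 - 4*h - 1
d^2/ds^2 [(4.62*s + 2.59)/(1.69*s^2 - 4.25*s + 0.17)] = ((30.5158 - 46.8468*s)*(1.69*s^2 - 4.25*s + 0.17) + (3.38*s - 4.25)*(4.62*s + 2.59)*(6.76*s - 8.5))/(1.69*s^2 - 4.25*s + 0.17)^3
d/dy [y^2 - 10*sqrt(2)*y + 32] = 2*y - 10*sqrt(2)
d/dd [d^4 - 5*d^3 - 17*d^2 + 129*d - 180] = 4*d^3 - 15*d^2 - 34*d + 129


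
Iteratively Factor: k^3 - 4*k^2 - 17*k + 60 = (k + 4)*(k^2 - 8*k + 15) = (k - 5)*(k + 4)*(k - 3)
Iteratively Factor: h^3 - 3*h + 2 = (h - 1)*(h^2 + h - 2) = (h - 1)*(h + 2)*(h - 1)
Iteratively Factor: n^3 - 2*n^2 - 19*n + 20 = (n - 1)*(n^2 - n - 20) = (n - 5)*(n - 1)*(n + 4)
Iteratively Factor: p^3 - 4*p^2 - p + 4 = (p + 1)*(p^2 - 5*p + 4) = (p - 1)*(p + 1)*(p - 4)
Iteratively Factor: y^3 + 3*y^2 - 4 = (y + 2)*(y^2 + y - 2) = (y + 2)^2*(y - 1)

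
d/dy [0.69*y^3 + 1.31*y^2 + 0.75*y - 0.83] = 2.07*y^2 + 2.62*y + 0.75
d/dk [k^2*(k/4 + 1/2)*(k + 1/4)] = k*(16*k^2 + 27*k + 4)/16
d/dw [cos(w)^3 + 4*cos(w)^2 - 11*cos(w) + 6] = (-3*cos(w)^2 - 8*cos(w) + 11)*sin(w)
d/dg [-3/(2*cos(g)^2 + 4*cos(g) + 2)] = -3*sin(g)/(cos(g) + 1)^3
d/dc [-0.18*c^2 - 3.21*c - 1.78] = -0.36*c - 3.21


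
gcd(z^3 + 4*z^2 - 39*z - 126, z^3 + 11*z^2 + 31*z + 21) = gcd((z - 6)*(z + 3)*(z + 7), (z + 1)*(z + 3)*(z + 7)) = z^2 + 10*z + 21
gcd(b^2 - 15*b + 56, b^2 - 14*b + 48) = b - 8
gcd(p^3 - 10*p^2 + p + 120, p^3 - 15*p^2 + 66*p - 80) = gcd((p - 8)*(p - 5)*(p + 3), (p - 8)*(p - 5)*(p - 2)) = p^2 - 13*p + 40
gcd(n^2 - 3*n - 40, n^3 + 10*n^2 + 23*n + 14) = 1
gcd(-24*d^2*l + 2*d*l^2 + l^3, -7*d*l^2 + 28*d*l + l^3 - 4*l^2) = l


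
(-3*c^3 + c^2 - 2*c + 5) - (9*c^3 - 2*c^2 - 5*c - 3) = -12*c^3 + 3*c^2 + 3*c + 8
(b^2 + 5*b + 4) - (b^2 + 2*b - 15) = 3*b + 19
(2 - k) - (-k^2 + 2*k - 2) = k^2 - 3*k + 4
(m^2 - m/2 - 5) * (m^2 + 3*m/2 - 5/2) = m^4 + m^3 - 33*m^2/4 - 25*m/4 + 25/2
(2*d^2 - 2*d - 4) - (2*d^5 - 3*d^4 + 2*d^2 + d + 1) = -2*d^5 + 3*d^4 - 3*d - 5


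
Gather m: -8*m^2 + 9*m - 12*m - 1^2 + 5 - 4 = -8*m^2 - 3*m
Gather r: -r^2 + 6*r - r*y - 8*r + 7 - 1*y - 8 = -r^2 + r*(-y - 2) - y - 1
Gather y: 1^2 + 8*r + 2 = 8*r + 3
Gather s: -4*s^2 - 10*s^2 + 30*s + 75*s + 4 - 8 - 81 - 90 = -14*s^2 + 105*s - 175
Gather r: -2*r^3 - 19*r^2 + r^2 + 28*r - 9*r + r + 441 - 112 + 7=-2*r^3 - 18*r^2 + 20*r + 336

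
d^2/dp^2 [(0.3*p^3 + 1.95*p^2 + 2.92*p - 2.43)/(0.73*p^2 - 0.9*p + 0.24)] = (-2.22044604925031e-16*p^5 - 8.88178419700125e-16*p^4 + 6.055316*p^3 - 10.208322*p^2 + 6.613236*p - 1.599048)/(0.389017*p^6 - 1.43883*p^5 + 2.157588*p^4 - 1.67508*p^3 + 0.709344*p^2 - 0.15552*p + 0.013824)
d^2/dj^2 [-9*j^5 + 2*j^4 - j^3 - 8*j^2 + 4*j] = -180*j^3 + 24*j^2 - 6*j - 16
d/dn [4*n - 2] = 4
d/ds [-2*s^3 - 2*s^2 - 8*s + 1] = -6*s^2 - 4*s - 8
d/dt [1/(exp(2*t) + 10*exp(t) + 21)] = 2*(-exp(t) - 5)*exp(t)/(exp(2*t) + 10*exp(t) + 21)^2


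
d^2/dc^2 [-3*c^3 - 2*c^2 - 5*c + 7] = -18*c - 4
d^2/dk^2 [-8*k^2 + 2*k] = -16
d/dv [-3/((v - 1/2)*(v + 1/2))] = 96*v/(16*v^4 - 8*v^2 + 1)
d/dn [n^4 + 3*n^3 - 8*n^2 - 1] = n*(4*n^2 + 9*n - 16)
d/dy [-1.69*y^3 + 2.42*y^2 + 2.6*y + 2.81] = -5.07*y^2 + 4.84*y + 2.6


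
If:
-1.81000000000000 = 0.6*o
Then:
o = -3.02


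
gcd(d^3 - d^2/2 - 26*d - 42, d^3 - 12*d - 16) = d + 2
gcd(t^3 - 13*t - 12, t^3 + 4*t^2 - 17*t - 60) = t^2 - t - 12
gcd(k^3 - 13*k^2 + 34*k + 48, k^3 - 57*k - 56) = k^2 - 7*k - 8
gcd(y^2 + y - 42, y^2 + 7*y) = y + 7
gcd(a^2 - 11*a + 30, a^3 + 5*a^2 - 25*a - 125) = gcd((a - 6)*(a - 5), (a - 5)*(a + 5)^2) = a - 5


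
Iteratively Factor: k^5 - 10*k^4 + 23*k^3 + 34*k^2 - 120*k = (k + 2)*(k^4 - 12*k^3 + 47*k^2 - 60*k) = (k - 3)*(k + 2)*(k^3 - 9*k^2 + 20*k) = (k - 4)*(k - 3)*(k + 2)*(k^2 - 5*k) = (k - 5)*(k - 4)*(k - 3)*(k + 2)*(k)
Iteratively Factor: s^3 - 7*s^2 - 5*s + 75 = (s - 5)*(s^2 - 2*s - 15) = (s - 5)^2*(s + 3)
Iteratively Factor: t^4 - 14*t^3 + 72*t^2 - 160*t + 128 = (t - 2)*(t^3 - 12*t^2 + 48*t - 64) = (t - 4)*(t - 2)*(t^2 - 8*t + 16) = (t - 4)^2*(t - 2)*(t - 4)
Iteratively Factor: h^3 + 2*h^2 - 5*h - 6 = (h + 1)*(h^2 + h - 6) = (h - 2)*(h + 1)*(h + 3)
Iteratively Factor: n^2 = (n)*(n)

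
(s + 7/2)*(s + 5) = s^2 + 17*s/2 + 35/2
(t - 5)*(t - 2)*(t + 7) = t^3 - 39*t + 70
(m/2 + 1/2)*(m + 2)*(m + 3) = m^3/2 + 3*m^2 + 11*m/2 + 3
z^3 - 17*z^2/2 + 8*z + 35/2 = (z - 7)*(z - 5/2)*(z + 1)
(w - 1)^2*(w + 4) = w^3 + 2*w^2 - 7*w + 4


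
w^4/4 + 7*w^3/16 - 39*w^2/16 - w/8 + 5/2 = (w/4 + 1)*(w - 2)*(w - 5/4)*(w + 1)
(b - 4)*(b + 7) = b^2 + 3*b - 28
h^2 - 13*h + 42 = (h - 7)*(h - 6)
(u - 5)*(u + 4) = u^2 - u - 20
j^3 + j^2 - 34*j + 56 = (j - 4)*(j - 2)*(j + 7)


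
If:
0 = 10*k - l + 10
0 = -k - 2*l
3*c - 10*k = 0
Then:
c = -200/63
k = -20/21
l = 10/21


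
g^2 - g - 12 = (g - 4)*(g + 3)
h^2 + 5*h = h*(h + 5)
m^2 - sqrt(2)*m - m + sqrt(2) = (m - 1)*(m - sqrt(2))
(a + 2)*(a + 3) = a^2 + 5*a + 6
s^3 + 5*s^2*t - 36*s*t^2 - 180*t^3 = (s - 6*t)*(s + 5*t)*(s + 6*t)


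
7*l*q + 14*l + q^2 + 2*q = (7*l + q)*(q + 2)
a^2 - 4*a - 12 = (a - 6)*(a + 2)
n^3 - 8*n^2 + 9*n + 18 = (n - 6)*(n - 3)*(n + 1)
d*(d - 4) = d^2 - 4*d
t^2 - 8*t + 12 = (t - 6)*(t - 2)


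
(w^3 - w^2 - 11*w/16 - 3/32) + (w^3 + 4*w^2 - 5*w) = 2*w^3 + 3*w^2 - 91*w/16 - 3/32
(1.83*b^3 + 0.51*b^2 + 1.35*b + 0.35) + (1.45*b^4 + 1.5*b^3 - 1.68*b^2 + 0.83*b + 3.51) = 1.45*b^4 + 3.33*b^3 - 1.17*b^2 + 2.18*b + 3.86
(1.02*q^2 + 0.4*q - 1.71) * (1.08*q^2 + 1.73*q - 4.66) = 1.1016*q^4 + 2.1966*q^3 - 5.908*q^2 - 4.8223*q + 7.9686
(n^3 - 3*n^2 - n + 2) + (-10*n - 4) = n^3 - 3*n^2 - 11*n - 2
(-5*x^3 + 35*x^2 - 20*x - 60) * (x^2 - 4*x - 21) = -5*x^5 + 55*x^4 - 55*x^3 - 715*x^2 + 660*x + 1260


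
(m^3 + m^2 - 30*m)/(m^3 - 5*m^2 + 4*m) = (m^2 + m - 30)/(m^2 - 5*m + 4)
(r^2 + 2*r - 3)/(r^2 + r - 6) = (r - 1)/(r - 2)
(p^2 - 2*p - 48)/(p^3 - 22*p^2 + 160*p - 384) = (p + 6)/(p^2 - 14*p + 48)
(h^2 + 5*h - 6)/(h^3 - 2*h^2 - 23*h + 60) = (h^2 + 5*h - 6)/(h^3 - 2*h^2 - 23*h + 60)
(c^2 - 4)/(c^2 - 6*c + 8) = (c + 2)/(c - 4)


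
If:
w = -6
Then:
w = -6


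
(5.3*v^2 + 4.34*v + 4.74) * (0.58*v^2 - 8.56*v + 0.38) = 3.074*v^4 - 42.8508*v^3 - 32.3872*v^2 - 38.9252*v + 1.8012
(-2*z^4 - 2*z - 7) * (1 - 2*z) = 4*z^5 - 2*z^4 + 4*z^2 + 12*z - 7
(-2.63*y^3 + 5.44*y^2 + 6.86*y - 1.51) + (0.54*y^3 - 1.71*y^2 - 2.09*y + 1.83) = -2.09*y^3 + 3.73*y^2 + 4.77*y + 0.32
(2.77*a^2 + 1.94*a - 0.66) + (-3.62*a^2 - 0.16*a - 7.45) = -0.85*a^2 + 1.78*a - 8.11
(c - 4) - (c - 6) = 2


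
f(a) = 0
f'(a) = 0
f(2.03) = 0.00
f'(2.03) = 0.00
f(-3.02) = 0.00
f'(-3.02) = 0.00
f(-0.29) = 0.00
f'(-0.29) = 0.00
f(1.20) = 0.00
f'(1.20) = 0.00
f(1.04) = 0.00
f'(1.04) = 0.00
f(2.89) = 0.00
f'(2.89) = 0.00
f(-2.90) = 0.00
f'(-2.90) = 0.00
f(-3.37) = 0.00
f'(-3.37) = 0.00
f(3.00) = 0.00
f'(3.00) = 0.00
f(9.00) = 0.00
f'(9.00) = 0.00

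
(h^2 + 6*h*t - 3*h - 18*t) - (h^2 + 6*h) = 6*h*t - 9*h - 18*t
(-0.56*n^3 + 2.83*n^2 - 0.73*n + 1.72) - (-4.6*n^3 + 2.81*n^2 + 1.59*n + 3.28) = 4.04*n^3 + 0.02*n^2 - 2.32*n - 1.56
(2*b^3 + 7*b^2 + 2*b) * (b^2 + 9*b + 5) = 2*b^5 + 25*b^4 + 75*b^3 + 53*b^2 + 10*b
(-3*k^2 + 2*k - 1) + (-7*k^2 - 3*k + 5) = -10*k^2 - k + 4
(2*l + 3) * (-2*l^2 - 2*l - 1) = -4*l^3 - 10*l^2 - 8*l - 3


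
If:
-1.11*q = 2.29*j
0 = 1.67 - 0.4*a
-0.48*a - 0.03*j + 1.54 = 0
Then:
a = 4.18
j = -15.47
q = 31.91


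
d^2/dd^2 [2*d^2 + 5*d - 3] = 4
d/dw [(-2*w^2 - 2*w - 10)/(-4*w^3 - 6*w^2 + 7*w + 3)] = 2*(-4*w^4 - 8*w^3 - 73*w^2 - 66*w + 32)/(16*w^6 + 48*w^5 - 20*w^4 - 108*w^3 + 13*w^2 + 42*w + 9)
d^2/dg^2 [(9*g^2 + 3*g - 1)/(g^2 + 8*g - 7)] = 2*(-69*g^3 + 186*g^2 + 39*g + 538)/(g^6 + 24*g^5 + 171*g^4 + 176*g^3 - 1197*g^2 + 1176*g - 343)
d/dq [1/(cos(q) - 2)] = sin(q)/(cos(q) - 2)^2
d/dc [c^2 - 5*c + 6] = 2*c - 5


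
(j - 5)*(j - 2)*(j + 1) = j^3 - 6*j^2 + 3*j + 10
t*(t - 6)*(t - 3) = t^3 - 9*t^2 + 18*t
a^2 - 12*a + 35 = (a - 7)*(a - 5)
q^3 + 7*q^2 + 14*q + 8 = (q + 1)*(q + 2)*(q + 4)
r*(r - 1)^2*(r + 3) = r^4 + r^3 - 5*r^2 + 3*r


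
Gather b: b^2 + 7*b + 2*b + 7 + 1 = b^2 + 9*b + 8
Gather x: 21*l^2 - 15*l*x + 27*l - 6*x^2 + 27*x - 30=21*l^2 + 27*l - 6*x^2 + x*(27 - 15*l) - 30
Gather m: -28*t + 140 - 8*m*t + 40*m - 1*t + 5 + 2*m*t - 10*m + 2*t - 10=m*(30 - 6*t) - 27*t + 135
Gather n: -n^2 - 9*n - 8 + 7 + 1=-n^2 - 9*n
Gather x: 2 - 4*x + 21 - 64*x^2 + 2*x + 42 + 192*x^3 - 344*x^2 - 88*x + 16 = 192*x^3 - 408*x^2 - 90*x + 81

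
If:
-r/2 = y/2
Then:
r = -y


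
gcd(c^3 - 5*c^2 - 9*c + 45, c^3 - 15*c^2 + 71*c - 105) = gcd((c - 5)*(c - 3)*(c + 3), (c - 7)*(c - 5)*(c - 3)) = c^2 - 8*c + 15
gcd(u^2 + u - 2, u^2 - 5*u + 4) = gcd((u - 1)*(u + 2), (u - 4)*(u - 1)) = u - 1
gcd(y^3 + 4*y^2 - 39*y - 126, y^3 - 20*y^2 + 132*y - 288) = y - 6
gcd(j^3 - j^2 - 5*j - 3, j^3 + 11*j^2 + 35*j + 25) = j + 1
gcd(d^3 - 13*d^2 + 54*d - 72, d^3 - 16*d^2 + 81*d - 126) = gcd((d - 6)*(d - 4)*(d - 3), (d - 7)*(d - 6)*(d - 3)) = d^2 - 9*d + 18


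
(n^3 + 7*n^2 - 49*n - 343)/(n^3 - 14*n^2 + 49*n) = (n^2 + 14*n + 49)/(n*(n - 7))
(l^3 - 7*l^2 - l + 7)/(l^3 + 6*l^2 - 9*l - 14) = (l^2 - 8*l + 7)/(l^2 + 5*l - 14)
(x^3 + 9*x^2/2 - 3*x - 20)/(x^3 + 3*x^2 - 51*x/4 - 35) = 2*(x - 2)/(2*x - 7)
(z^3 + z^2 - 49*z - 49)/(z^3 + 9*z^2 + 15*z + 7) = (z - 7)/(z + 1)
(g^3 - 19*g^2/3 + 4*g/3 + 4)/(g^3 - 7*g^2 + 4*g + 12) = (g^2 - g/3 - 2/3)/(g^2 - g - 2)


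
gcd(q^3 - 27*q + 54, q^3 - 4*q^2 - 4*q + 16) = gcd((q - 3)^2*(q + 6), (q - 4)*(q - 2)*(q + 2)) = 1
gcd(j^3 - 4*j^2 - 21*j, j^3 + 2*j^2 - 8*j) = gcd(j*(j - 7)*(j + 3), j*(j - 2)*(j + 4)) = j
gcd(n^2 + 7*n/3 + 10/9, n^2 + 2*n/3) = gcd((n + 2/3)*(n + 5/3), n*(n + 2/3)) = n + 2/3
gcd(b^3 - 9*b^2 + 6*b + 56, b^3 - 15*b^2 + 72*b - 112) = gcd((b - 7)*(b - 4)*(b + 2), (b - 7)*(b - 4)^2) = b^2 - 11*b + 28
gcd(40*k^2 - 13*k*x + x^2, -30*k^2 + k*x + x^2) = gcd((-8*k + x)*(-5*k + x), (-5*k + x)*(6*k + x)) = -5*k + x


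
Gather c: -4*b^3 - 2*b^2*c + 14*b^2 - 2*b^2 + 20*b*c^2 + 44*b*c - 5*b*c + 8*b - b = -4*b^3 + 12*b^2 + 20*b*c^2 + 7*b + c*(-2*b^2 + 39*b)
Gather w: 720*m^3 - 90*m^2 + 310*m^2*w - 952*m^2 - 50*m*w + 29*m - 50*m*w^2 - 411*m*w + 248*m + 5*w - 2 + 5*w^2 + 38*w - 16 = 720*m^3 - 1042*m^2 + 277*m + w^2*(5 - 50*m) + w*(310*m^2 - 461*m + 43) - 18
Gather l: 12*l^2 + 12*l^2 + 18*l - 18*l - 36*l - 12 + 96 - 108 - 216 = 24*l^2 - 36*l - 240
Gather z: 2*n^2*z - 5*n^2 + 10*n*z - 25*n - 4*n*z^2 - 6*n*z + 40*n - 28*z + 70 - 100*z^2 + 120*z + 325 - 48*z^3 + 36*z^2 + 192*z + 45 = -5*n^2 + 15*n - 48*z^3 + z^2*(-4*n - 64) + z*(2*n^2 + 4*n + 284) + 440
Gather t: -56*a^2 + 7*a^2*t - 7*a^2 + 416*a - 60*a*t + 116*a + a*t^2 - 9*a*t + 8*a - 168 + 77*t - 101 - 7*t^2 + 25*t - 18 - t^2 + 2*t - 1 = -63*a^2 + 540*a + t^2*(a - 8) + t*(7*a^2 - 69*a + 104) - 288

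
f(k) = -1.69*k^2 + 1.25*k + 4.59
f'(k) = 1.25 - 3.38*k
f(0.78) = 4.54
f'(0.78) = -1.39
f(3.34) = -10.09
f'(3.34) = -10.04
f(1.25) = 3.51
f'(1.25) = -2.98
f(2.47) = -2.63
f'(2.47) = -7.10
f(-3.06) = -15.06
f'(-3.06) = 11.59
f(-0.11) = 4.43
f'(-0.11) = 1.62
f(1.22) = 3.60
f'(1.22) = -2.87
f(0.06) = 4.66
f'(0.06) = 1.05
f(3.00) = -6.87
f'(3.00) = -8.89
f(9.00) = -121.05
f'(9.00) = -29.17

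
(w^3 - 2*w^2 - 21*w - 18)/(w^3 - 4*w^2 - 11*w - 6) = (w + 3)/(w + 1)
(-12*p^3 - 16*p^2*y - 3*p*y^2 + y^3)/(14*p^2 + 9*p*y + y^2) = (-6*p^2 - 5*p*y + y^2)/(7*p + y)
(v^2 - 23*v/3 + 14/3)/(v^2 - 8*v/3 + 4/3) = (v - 7)/(v - 2)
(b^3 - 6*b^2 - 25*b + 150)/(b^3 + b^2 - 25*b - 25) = (b - 6)/(b + 1)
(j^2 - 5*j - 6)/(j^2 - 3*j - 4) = (j - 6)/(j - 4)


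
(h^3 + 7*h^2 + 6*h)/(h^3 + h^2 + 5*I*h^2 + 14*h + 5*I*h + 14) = h*(h + 6)/(h^2 + 5*I*h + 14)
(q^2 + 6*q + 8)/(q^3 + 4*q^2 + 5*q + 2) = (q + 4)/(q^2 + 2*q + 1)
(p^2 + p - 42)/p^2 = (p^2 + p - 42)/p^2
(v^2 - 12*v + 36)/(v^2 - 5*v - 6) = (v - 6)/(v + 1)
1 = 1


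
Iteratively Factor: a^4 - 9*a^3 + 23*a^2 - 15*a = (a - 3)*(a^3 - 6*a^2 + 5*a) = a*(a - 3)*(a^2 - 6*a + 5) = a*(a - 3)*(a - 1)*(a - 5)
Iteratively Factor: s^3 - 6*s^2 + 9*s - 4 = (s - 1)*(s^2 - 5*s + 4) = (s - 1)^2*(s - 4)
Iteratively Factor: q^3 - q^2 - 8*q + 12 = (q - 2)*(q^2 + q - 6) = (q - 2)^2*(q + 3)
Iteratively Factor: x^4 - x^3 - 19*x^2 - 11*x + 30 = (x + 3)*(x^3 - 4*x^2 - 7*x + 10) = (x - 5)*(x + 3)*(x^2 + x - 2) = (x - 5)*(x + 2)*(x + 3)*(x - 1)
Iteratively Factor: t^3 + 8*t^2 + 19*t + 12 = (t + 4)*(t^2 + 4*t + 3) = (t + 1)*(t + 4)*(t + 3)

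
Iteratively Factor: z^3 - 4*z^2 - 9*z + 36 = (z + 3)*(z^2 - 7*z + 12) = (z - 3)*(z + 3)*(z - 4)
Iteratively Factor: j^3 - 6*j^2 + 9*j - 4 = (j - 4)*(j^2 - 2*j + 1) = (j - 4)*(j - 1)*(j - 1)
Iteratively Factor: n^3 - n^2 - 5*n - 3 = (n + 1)*(n^2 - 2*n - 3) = (n - 3)*(n + 1)*(n + 1)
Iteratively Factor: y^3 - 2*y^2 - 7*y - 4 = (y + 1)*(y^2 - 3*y - 4) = (y - 4)*(y + 1)*(y + 1)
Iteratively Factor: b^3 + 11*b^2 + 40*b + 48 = (b + 4)*(b^2 + 7*b + 12) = (b + 4)^2*(b + 3)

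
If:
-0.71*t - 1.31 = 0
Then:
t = -1.85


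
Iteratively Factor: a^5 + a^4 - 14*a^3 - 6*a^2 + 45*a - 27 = (a - 3)*(a^4 + 4*a^3 - 2*a^2 - 12*a + 9) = (a - 3)*(a + 3)*(a^3 + a^2 - 5*a + 3) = (a - 3)*(a - 1)*(a + 3)*(a^2 + 2*a - 3) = (a - 3)*(a - 1)*(a + 3)^2*(a - 1)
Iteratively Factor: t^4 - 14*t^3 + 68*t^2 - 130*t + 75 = (t - 5)*(t^3 - 9*t^2 + 23*t - 15) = (t - 5)*(t - 1)*(t^2 - 8*t + 15) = (t - 5)^2*(t - 1)*(t - 3)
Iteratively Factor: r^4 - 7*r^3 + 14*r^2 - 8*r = (r - 1)*(r^3 - 6*r^2 + 8*r) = (r - 2)*(r - 1)*(r^2 - 4*r) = (r - 4)*(r - 2)*(r - 1)*(r)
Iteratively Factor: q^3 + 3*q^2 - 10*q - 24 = (q + 2)*(q^2 + q - 12) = (q - 3)*(q + 2)*(q + 4)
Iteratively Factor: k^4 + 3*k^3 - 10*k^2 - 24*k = (k + 4)*(k^3 - k^2 - 6*k) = (k + 2)*(k + 4)*(k^2 - 3*k) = (k - 3)*(k + 2)*(k + 4)*(k)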